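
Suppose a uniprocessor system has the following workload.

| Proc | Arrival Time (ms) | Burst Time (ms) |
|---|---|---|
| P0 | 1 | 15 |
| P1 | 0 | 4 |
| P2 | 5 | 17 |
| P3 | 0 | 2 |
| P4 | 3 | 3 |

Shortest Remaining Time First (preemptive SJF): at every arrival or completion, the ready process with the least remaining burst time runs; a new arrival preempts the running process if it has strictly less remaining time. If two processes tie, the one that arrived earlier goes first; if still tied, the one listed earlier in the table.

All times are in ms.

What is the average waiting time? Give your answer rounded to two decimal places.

6.40

Schedule: | P3 0-2 | P1 2-6 | P4 6-9 | P0 9-24 | P2 24-41 |
Completion: P0=24  P1=6  P2=41  P3=2  P4=9
Turnaround (C−A): P0=23  P1=6  P2=36  P3=2  P4=6
Waiting times: P0=8, P1=2, P2=19, P3=0, P4=3
Average waiting = (8+2+19+0+3) / 5 = 32/5 = 6.40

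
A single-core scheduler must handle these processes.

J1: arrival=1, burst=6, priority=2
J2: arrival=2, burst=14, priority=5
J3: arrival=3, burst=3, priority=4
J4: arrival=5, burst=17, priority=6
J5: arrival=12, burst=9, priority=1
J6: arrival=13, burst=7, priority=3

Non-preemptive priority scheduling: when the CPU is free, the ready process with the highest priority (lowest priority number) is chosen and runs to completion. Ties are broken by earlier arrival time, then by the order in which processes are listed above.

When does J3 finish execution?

10

Gantt: | idle 0-1 | J1 1-7 | J3 7-10 | J2 10-24 | J5 24-33 | J6 33-40 | J4 40-57 |
Completion: J1=7  J2=24  J3=10  J4=57  J5=33  J6=40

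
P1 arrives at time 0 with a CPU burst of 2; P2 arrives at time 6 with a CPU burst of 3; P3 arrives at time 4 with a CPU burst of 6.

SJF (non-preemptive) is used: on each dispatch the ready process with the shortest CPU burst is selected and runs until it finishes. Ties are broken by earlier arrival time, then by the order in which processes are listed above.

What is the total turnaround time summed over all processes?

Gantt: | P1 0-2 | idle 2-4 | P3 4-10 | P2 10-13 |
Completion: P1=2  P2=13  P3=10
Turnaround (C−A): P1=2  P2=7  P3=6
Turnaround = completion − arrival: P1=2, P2=7, P3=6
Total turnaround = 2 + 7 + 6 = 15

15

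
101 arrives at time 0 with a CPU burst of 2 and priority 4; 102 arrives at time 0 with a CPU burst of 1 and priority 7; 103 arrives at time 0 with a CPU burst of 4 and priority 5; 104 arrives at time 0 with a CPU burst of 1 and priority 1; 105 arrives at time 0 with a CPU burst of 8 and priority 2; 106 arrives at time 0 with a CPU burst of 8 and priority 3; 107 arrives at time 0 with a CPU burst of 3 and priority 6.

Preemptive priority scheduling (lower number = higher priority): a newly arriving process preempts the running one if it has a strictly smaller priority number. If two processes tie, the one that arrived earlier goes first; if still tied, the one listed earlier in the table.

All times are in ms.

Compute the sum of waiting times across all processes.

Timeline: | 104 0-1 | 105 1-9 | 106 9-17 | 101 17-19 | 103 19-23 | 107 23-26 | 102 26-27 |
Completion: 101=19  102=27  103=23  104=1  105=9  106=17  107=26
Waiting = turnaround − burst: 101=17, 102=26, 103=19, 104=0, 105=1, 106=9, 107=23
Total waiting = 17 + 26 + 19 + 0 + 1 + 9 + 23 = 95

95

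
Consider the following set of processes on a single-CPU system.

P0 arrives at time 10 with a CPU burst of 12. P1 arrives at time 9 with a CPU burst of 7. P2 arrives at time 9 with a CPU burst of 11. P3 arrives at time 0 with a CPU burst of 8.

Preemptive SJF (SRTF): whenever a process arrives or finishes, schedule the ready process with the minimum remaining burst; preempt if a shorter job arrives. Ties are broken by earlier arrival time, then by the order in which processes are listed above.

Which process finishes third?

P2

Gantt: | P3 0-8 | idle 8-9 | P1 9-16 | P2 16-27 | P0 27-39 |
Completion: P0=39  P1=16  P2=27  P3=8
Finish order: P3 → P1 → P2 → P0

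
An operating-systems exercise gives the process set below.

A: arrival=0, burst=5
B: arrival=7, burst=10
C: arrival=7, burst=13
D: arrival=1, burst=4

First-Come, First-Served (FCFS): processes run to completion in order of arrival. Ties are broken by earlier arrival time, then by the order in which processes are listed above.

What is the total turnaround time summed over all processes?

50

Timeline: | A 0-5 | D 5-9 | B 9-19 | C 19-32 |
Completion: A=5  B=19  C=32  D=9
Turnaround (C−A): A=5  B=12  C=25  D=8
Turnaround = completion − arrival: A=5, B=12, C=25, D=8
Total turnaround = 5 + 12 + 25 + 8 = 50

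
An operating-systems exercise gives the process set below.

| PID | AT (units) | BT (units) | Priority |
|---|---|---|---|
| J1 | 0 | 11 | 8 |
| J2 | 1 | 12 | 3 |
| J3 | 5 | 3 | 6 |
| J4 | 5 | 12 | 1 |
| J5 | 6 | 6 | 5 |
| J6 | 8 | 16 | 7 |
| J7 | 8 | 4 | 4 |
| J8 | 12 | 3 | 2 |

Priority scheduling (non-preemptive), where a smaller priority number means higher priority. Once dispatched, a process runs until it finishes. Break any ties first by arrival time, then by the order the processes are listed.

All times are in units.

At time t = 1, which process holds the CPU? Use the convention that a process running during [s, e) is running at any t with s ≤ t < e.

Gantt: | J1 0-11 | J4 11-23 | J8 23-26 | J2 26-38 | J7 38-42 | J5 42-48 | J3 48-51 | J6 51-67 |
Completion: J1=11  J2=38  J3=51  J4=23  J5=48  J6=67  J7=42  J8=26

J1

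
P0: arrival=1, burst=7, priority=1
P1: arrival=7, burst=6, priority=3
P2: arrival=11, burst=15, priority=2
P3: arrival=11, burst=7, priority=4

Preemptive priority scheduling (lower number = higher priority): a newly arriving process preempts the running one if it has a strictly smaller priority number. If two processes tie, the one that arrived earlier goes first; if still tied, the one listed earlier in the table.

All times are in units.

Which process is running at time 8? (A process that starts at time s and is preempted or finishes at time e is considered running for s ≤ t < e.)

Timeline: | idle 0-1 | P0 1-8 | P1 8-11 | P2 11-26 | P1 26-29 | P3 29-36 |
Completion: P0=8  P1=29  P2=26  P3=36
Turnaround (C−A): P0=7  P1=22  P2=15  P3=25

P1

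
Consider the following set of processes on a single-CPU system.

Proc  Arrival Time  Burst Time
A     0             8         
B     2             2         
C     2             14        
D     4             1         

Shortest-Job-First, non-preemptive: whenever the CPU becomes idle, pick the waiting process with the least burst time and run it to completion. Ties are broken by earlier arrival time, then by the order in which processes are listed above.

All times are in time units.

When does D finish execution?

Gantt: | A 0-8 | D 8-9 | B 9-11 | C 11-25 |
Completion: A=8  B=11  C=25  D=9

9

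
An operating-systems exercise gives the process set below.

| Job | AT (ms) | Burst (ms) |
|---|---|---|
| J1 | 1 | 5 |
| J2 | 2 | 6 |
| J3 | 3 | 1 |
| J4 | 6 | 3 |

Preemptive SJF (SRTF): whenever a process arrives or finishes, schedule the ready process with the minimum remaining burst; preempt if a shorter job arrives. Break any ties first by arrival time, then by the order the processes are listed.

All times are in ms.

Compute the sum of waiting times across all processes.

Timeline: | idle 0-1 | J1 1-3 | J3 3-4 | J1 4-7 | J4 7-10 | J2 10-16 |
Completion: J1=7  J2=16  J3=4  J4=10
Turnaround (C−A): J1=6  J2=14  J3=1  J4=4
Waiting = turnaround − burst: J1=1, J2=8, J3=0, J4=1
Total waiting = 1 + 8 + 0 + 1 = 10

10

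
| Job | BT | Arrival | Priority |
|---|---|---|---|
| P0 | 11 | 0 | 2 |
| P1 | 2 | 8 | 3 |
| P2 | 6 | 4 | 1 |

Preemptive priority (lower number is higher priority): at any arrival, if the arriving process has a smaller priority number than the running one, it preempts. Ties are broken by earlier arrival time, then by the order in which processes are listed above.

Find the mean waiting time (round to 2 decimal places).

5.00

Timeline: | P0 0-4 | P2 4-10 | P0 10-17 | P1 17-19 |
Completion: P0=17  P1=19  P2=10
Waiting times: P0=6, P1=9, P2=0
Average waiting = (6+9+0) / 3 = 15/3 = 5.00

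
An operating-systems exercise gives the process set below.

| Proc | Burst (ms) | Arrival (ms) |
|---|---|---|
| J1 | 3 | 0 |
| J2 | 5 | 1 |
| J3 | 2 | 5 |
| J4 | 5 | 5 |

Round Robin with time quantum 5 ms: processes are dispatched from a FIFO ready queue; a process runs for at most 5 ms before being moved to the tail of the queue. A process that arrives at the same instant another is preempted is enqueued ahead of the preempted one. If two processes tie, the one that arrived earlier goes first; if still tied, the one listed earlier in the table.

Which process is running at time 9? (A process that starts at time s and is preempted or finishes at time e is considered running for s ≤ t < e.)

J3

Schedule: | J1 0-3 | J2 3-8 | J3 8-10 | J4 10-15 |
Completion: J1=3  J2=8  J3=10  J4=15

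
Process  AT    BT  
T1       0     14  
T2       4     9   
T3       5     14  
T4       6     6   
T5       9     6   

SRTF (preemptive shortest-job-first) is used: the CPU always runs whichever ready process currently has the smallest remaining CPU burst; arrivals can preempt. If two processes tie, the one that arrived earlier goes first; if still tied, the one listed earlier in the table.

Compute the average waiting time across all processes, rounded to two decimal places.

Gantt: | T1 0-4 | T2 4-6 | T4 6-12 | T5 12-18 | T2 18-25 | T1 25-35 | T3 35-49 |
Completion: T1=35  T2=25  T3=49  T4=12  T5=18
Turnaround (C−A): T1=35  T2=21  T3=44  T4=6  T5=9
Waiting times: T1=21, T2=12, T3=30, T4=0, T5=3
Average waiting = (21+12+30+0+3) / 5 = 66/5 = 13.20

13.20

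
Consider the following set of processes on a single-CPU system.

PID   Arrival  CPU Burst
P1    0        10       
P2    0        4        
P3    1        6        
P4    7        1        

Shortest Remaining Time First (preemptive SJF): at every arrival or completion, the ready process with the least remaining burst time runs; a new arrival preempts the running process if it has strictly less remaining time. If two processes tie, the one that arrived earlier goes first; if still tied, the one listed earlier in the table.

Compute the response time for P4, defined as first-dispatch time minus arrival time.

0

Schedule: | P2 0-4 | P3 4-7 | P4 7-8 | P3 8-11 | P1 11-21 |
Completion: P1=21  P2=4  P3=11  P4=8
Turnaround (C−A): P1=21  P2=4  P3=10  P4=1
Response(P4) = first start − arrival = 7 − 7 = 0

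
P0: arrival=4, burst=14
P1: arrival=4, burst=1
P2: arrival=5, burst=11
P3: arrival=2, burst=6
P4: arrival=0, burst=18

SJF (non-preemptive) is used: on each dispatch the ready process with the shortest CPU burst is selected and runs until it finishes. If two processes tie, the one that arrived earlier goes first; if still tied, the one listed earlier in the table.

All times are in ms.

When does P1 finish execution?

19

Schedule: | P4 0-18 | P1 18-19 | P3 19-25 | P2 25-36 | P0 36-50 |
Completion: P0=50  P1=19  P2=36  P3=25  P4=18
Turnaround (C−A): P0=46  P1=15  P2=31  P3=23  P4=18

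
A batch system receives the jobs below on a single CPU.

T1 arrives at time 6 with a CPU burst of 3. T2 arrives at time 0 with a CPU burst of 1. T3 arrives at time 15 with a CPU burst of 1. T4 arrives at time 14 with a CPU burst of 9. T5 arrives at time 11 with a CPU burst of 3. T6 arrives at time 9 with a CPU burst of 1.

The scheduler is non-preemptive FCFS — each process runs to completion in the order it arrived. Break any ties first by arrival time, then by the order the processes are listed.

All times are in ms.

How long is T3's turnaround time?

Schedule: | T2 0-1 | idle 1-6 | T1 6-9 | T6 9-10 | idle 10-11 | T5 11-14 | T4 14-23 | T3 23-24 |
Completion: T1=9  T2=1  T3=24  T4=23  T5=14  T6=10
Turnaround (C−A): T1=3  T2=1  T3=9  T4=9  T5=3  T6=1
Turnaround(T3) = completion − arrival = 24 − 15 = 9

9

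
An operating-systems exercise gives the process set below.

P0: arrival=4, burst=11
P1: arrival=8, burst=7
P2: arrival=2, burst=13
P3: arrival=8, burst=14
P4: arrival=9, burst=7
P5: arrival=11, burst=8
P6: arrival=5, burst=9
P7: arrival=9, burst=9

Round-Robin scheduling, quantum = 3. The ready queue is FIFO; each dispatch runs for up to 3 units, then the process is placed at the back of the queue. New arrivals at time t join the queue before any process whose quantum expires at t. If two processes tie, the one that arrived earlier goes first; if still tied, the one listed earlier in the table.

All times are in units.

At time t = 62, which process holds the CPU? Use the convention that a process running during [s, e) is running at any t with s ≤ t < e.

P1

Schedule: | idle 0-2 | P2 2-5 | P0 5-8 | P6 8-11 | P2 11-14 | P1 14-17 | P3 17-20 | P0 20-23 | P4 23-26 | P7 26-29 | P5 29-32 | P6 32-35 | P2 35-38 | P1 38-41 | P3 41-44 | P0 44-47 | P4 47-50 | P7 50-53 | P5 53-56 | P6 56-59 | P2 59-62 | P1 62-63 | P3 63-66 | P0 66-68 | P4 68-69 | P7 69-72 | P5 72-74 | P2 74-75 | P3 75-80 |
Completion: P0=68  P1=63  P2=75  P3=80  P4=69  P5=74  P6=59  P7=72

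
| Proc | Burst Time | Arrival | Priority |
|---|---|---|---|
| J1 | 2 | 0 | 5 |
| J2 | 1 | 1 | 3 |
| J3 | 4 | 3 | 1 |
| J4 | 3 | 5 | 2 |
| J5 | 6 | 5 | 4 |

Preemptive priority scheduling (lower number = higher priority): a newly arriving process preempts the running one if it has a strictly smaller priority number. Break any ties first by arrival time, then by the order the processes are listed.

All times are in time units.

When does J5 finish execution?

16

Timeline: | J1 0-1 | J2 1-2 | J1 2-3 | J3 3-7 | J4 7-10 | J5 10-16 |
Completion: J1=3  J2=2  J3=7  J4=10  J5=16
Turnaround (C−A): J1=3  J2=1  J3=4  J4=5  J5=11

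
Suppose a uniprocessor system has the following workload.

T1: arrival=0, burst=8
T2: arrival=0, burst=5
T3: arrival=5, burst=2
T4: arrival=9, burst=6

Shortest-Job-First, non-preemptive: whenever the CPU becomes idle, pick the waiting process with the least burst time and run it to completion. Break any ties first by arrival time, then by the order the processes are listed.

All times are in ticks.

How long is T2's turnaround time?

Timeline: | T2 0-5 | T3 5-7 | T1 7-15 | T4 15-21 |
Completion: T1=15  T2=5  T3=7  T4=21
Turnaround(T2) = completion − arrival = 5 − 0 = 5

5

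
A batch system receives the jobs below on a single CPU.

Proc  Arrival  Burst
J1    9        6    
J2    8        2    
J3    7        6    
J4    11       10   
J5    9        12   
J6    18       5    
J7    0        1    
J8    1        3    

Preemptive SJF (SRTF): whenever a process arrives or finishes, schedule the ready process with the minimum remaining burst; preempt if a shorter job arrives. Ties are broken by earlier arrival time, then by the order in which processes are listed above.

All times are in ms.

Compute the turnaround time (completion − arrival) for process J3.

8

Gantt: | J7 0-1 | J8 1-4 | idle 4-7 | J3 7-8 | J2 8-10 | J3 10-15 | J1 15-21 | J6 21-26 | J4 26-36 | J5 36-48 |
Completion: J1=21  J2=10  J3=15  J4=36  J5=48  J6=26  J7=1  J8=4
Turnaround(J3) = completion − arrival = 15 − 7 = 8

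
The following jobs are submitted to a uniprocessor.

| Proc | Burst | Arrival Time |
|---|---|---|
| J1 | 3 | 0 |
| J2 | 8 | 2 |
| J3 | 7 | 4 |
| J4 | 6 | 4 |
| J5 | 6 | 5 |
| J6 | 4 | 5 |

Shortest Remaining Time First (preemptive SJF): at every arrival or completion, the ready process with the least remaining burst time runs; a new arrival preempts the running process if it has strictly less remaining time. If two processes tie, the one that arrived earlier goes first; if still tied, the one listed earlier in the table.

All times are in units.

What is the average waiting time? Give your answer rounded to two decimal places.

8.83

Gantt: | J1 0-3 | J2 3-4 | J4 4-5 | J6 5-9 | J4 9-14 | J5 14-20 | J2 20-27 | J3 27-34 |
Completion: J1=3  J2=27  J3=34  J4=14  J5=20  J6=9
Turnaround (C−A): J1=3  J2=25  J3=30  J4=10  J5=15  J6=4
Waiting times: J1=0, J2=17, J3=23, J4=4, J5=9, J6=0
Average waiting = (0+17+23+4+9+0) / 6 = 53/6 = 8.83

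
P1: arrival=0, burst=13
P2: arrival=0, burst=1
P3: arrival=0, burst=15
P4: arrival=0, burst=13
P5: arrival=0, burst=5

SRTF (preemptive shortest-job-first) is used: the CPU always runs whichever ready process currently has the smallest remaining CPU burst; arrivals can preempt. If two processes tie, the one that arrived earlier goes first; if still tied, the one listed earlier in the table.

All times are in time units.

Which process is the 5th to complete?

P3

Schedule: | P2 0-1 | P5 1-6 | P1 6-19 | P4 19-32 | P3 32-47 |
Completion: P1=19  P2=1  P3=47  P4=32  P5=6
Turnaround (C−A): P1=19  P2=1  P3=47  P4=32  P5=6
Finish order: P2 → P5 → P1 → P4 → P3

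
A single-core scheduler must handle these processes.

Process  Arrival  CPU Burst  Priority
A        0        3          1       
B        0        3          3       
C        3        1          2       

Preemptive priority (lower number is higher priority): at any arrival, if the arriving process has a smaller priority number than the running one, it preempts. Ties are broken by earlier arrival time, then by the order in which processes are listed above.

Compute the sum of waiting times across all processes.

4

Gantt: | A 0-3 | C 3-4 | B 4-7 |
Completion: A=3  B=7  C=4
Turnaround (C−A): A=3  B=7  C=1
Waiting = turnaround − burst: A=0, B=4, C=0
Total waiting = 0 + 4 + 0 = 4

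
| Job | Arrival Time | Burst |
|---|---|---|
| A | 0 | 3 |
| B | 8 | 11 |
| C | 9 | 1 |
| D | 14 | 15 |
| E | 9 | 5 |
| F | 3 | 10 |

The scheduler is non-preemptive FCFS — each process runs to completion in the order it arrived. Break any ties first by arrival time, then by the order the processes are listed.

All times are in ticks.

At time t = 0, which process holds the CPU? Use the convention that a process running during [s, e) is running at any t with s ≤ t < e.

A

Schedule: | A 0-3 | F 3-13 | B 13-24 | C 24-25 | E 25-30 | D 30-45 |
Completion: A=3  B=24  C=25  D=45  E=30  F=13
Turnaround (C−A): A=3  B=16  C=16  D=31  E=21  F=10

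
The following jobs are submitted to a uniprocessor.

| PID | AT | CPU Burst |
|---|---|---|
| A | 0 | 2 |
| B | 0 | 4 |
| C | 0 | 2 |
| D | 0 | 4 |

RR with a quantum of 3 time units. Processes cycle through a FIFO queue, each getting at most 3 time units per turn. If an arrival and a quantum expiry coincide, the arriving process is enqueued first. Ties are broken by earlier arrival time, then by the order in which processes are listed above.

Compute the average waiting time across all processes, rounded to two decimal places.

5.00

Schedule: | A 0-2 | B 2-5 | C 5-7 | D 7-10 | B 10-11 | D 11-12 |
Completion: A=2  B=11  C=7  D=12
Turnaround (C−A): A=2  B=11  C=7  D=12
Waiting times: A=0, B=7, C=5, D=8
Average waiting = (0+7+5+8) / 4 = 20/4 = 5.00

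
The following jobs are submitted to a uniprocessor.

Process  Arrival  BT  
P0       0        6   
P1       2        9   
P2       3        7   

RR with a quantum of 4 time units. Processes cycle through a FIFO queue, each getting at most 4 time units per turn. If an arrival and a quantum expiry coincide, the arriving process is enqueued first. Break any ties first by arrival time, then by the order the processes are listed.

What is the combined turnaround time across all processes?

52

Timeline: | P0 0-4 | P1 4-8 | P2 8-12 | P0 12-14 | P1 14-18 | P2 18-21 | P1 21-22 |
Completion: P0=14  P1=22  P2=21
Turnaround = completion − arrival: P0=14, P1=20, P2=18
Total turnaround = 14 + 20 + 18 = 52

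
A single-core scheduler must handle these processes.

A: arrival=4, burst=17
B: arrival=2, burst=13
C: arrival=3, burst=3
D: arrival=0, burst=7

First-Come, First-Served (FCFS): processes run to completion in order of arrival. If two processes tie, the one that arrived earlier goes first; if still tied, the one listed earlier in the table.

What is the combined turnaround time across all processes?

Gantt: | D 0-7 | B 7-20 | C 20-23 | A 23-40 |
Completion: A=40  B=20  C=23  D=7
Turnaround = completion − arrival: A=36, B=18, C=20, D=7
Total turnaround = 36 + 18 + 20 + 7 = 81

81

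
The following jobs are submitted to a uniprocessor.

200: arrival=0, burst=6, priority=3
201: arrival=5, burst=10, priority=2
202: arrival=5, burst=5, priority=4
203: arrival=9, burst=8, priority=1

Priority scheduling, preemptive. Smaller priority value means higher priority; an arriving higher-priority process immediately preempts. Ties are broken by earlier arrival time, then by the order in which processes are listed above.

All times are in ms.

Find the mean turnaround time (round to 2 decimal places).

Schedule: | 200 0-5 | 201 5-9 | 203 9-17 | 201 17-23 | 200 23-24 | 202 24-29 |
Completion: 200=24  201=23  202=29  203=17
Turnaround (C−A): 200=24  201=18  202=24  203=8
Turnaround times: 200=24, 201=18, 202=24, 203=8
Average turnaround = (24+18+24+8) / 4 = 74/4 = 18.50

18.50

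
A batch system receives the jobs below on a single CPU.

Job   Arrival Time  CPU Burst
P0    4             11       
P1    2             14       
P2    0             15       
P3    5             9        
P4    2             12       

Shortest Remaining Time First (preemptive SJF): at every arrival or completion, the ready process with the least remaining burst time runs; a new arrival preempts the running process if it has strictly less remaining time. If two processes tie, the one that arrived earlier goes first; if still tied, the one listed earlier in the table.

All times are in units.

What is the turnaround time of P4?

Timeline: | P2 0-2 | P4 2-14 | P3 14-23 | P0 23-34 | P2 34-47 | P1 47-61 |
Completion: P0=34  P1=61  P2=47  P3=23  P4=14
Turnaround(P4) = completion − arrival = 14 − 2 = 12

12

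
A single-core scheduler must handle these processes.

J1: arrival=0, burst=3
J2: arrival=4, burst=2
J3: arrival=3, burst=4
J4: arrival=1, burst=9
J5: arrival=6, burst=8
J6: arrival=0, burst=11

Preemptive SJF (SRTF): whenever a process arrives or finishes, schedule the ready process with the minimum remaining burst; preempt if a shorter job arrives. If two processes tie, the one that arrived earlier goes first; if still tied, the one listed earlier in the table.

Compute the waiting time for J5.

3

Gantt: | J1 0-3 | J3 3-4 | J2 4-6 | J3 6-9 | J5 9-17 | J4 17-26 | J6 26-37 |
Completion: J1=3  J2=6  J3=9  J4=26  J5=17  J6=37
Waiting(J5) = turnaround − burst = 11 − 8 = 3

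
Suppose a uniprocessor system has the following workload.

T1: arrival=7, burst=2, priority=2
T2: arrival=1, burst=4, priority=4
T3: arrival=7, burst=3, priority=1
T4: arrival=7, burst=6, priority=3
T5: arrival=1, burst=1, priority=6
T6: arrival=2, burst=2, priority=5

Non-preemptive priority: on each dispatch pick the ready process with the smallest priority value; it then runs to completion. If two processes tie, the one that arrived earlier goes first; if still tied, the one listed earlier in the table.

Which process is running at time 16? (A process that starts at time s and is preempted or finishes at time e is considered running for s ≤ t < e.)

T4

Gantt: | idle 0-1 | T2 1-5 | T6 5-7 | T3 7-10 | T1 10-12 | T4 12-18 | T5 18-19 |
Completion: T1=12  T2=5  T3=10  T4=18  T5=19  T6=7
Turnaround (C−A): T1=5  T2=4  T3=3  T4=11  T5=18  T6=5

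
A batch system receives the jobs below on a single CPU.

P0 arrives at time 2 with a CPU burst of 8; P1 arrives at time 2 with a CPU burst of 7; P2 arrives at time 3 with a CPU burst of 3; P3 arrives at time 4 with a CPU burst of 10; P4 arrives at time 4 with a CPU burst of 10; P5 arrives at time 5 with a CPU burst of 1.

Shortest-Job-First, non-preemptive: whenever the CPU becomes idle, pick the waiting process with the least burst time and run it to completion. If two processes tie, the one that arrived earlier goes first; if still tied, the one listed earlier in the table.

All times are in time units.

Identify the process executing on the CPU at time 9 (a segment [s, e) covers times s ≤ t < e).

Schedule: | idle 0-2 | P1 2-9 | P5 9-10 | P2 10-13 | P0 13-21 | P3 21-31 | P4 31-41 |
Completion: P0=21  P1=9  P2=13  P3=31  P4=41  P5=10
Turnaround (C−A): P0=19  P1=7  P2=10  P3=27  P4=37  P5=5

P5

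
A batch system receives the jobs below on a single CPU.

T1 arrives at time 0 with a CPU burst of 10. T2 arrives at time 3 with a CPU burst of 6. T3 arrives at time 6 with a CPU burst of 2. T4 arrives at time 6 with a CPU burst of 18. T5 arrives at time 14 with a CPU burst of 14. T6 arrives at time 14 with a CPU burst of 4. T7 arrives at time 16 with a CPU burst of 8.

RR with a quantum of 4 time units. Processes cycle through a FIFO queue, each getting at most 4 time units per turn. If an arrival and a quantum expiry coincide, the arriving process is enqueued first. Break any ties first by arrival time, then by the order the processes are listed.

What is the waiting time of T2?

11

Gantt: | T1 0-4 | T2 4-8 | T1 8-12 | T3 12-14 | T4 14-18 | T2 18-20 | T1 20-22 | T5 22-26 | T6 26-30 | T7 30-34 | T4 34-38 | T5 38-42 | T7 42-46 | T4 46-50 | T5 50-54 | T4 54-58 | T5 58-60 | T4 60-62 |
Completion: T1=22  T2=20  T3=14  T4=62  T5=60  T6=30  T7=46
Waiting(T2) = turnaround − burst = 17 − 6 = 11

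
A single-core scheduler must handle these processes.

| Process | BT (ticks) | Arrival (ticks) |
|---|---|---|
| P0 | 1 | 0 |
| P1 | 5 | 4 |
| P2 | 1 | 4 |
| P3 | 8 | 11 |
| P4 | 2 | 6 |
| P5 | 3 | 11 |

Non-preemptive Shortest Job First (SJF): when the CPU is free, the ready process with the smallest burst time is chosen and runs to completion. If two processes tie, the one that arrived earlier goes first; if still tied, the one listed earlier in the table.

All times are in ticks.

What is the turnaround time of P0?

1

Schedule: | P0 0-1 | idle 1-4 | P2 4-5 | P1 5-10 | P4 10-12 | P5 12-15 | P3 15-23 |
Completion: P0=1  P1=10  P2=5  P3=23  P4=12  P5=15
Turnaround (C−A): P0=1  P1=6  P2=1  P3=12  P4=6  P5=4
Turnaround(P0) = completion − arrival = 1 − 0 = 1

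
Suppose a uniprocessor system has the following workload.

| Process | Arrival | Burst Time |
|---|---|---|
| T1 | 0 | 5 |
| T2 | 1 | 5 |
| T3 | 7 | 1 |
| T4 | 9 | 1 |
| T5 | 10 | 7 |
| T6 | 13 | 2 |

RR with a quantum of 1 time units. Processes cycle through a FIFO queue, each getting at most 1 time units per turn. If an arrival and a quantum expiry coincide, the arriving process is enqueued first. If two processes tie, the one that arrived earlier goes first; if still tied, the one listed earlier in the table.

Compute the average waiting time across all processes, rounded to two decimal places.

3.00

Schedule: | T1 0-1 | T2 1-2 | T1 2-3 | T2 3-4 | T1 4-5 | T2 5-6 | T1 6-7 | T2 7-8 | T3 8-9 | T1 9-10 | T2 10-11 | T4 11-12 | T5 12-13 | T6 13-14 | T5 14-15 | T6 15-16 | T5 16-21 |
Completion: T1=10  T2=11  T3=9  T4=12  T5=21  T6=16
Waiting times: T1=5, T2=5, T3=1, T4=2, T5=4, T6=1
Average waiting = (5+5+1+2+4+1) / 6 = 18/6 = 3.00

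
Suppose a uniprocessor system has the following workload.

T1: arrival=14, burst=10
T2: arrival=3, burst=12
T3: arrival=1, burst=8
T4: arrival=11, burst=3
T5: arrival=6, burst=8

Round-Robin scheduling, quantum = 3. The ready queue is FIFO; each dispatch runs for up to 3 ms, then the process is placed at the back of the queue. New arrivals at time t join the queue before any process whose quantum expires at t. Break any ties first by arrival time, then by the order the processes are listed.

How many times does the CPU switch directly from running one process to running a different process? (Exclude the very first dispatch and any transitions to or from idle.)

13

Gantt: | idle 0-1 | T3 1-4 | T2 4-7 | T3 7-10 | T5 10-13 | T2 13-16 | T3 16-18 | T4 18-21 | T5 21-24 | T1 24-27 | T2 27-30 | T5 30-32 | T1 32-35 | T2 35-38 | T1 38-42 |
Completion: T1=42  T2=38  T3=18  T4=21  T5=32
Turnaround (C−A): T1=28  T2=35  T3=17  T4=10  T5=26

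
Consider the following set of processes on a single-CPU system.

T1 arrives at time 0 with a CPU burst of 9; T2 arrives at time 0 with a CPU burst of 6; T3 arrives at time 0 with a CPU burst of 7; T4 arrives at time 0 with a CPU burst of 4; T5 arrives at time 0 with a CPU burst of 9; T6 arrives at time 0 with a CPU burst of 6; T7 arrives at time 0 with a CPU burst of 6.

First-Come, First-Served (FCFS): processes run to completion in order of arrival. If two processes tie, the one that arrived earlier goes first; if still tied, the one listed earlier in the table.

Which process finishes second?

Gantt: | T1 0-9 | T2 9-15 | T3 15-22 | T4 22-26 | T5 26-35 | T6 35-41 | T7 41-47 |
Completion: T1=9  T2=15  T3=22  T4=26  T5=35  T6=41  T7=47
Turnaround (C−A): T1=9  T2=15  T3=22  T4=26  T5=35  T6=41  T7=47
Finish order: T1 → T2 → T3 → T4 → T5 → T6 → T7

T2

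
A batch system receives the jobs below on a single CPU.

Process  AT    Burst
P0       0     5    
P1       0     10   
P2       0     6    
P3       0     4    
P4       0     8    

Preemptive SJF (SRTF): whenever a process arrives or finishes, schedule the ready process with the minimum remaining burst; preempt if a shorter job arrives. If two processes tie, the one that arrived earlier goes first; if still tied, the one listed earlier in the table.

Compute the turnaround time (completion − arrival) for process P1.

Timeline: | P3 0-4 | P0 4-9 | P2 9-15 | P4 15-23 | P1 23-33 |
Completion: P0=9  P1=33  P2=15  P3=4  P4=23
Turnaround(P1) = completion − arrival = 33 − 0 = 33

33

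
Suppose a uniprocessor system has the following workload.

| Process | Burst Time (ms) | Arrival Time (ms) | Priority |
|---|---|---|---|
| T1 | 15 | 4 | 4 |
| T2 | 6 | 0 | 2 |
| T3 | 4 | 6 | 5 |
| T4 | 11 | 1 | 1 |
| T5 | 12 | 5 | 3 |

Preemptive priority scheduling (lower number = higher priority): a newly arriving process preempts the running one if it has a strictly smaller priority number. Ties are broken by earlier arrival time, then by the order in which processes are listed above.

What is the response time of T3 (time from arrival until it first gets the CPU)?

38

Schedule: | T2 0-1 | T4 1-12 | T2 12-17 | T5 17-29 | T1 29-44 | T3 44-48 |
Completion: T1=44  T2=17  T3=48  T4=12  T5=29
Response(T3) = first start − arrival = 44 − 6 = 38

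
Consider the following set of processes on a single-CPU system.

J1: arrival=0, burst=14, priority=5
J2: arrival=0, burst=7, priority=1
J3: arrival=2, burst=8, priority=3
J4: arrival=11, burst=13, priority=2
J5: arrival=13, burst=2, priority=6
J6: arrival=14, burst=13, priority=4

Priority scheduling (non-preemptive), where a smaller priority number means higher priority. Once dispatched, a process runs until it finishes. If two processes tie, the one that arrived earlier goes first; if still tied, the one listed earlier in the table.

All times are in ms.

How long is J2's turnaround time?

7

Schedule: | J2 0-7 | J3 7-15 | J4 15-28 | J6 28-41 | J1 41-55 | J5 55-57 |
Completion: J1=55  J2=7  J3=15  J4=28  J5=57  J6=41
Turnaround (C−A): J1=55  J2=7  J3=13  J4=17  J5=44  J6=27
Turnaround(J2) = completion − arrival = 7 − 0 = 7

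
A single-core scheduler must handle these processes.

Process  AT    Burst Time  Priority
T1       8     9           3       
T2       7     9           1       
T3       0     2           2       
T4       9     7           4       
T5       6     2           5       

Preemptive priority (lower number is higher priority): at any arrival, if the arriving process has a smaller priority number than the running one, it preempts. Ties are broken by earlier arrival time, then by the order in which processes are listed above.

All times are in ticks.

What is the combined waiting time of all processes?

Gantt: | T3 0-2 | idle 2-6 | T5 6-7 | T2 7-16 | T1 16-25 | T4 25-32 | T5 32-33 |
Completion: T1=25  T2=16  T3=2  T4=32  T5=33
Turnaround (C−A): T1=17  T2=9  T3=2  T4=23  T5=27
Waiting = turnaround − burst: T1=8, T2=0, T3=0, T4=16, T5=25
Total waiting = 8 + 0 + 0 + 16 + 25 = 49

49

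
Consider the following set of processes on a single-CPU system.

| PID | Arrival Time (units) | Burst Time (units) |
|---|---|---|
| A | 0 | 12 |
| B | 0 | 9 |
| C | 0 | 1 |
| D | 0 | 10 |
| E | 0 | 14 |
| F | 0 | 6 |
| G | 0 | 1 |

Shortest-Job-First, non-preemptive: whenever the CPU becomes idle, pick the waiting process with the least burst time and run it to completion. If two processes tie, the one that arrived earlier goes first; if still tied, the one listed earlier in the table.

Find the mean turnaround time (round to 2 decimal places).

21.00

Schedule: | C 0-1 | G 1-2 | F 2-8 | B 8-17 | D 17-27 | A 27-39 | E 39-53 |
Completion: A=39  B=17  C=1  D=27  E=53  F=8  G=2
Turnaround times: A=39, B=17, C=1, D=27, E=53, F=8, G=2
Average turnaround = (39+17+1+27+53+8+2) / 7 = 147/7 = 21.00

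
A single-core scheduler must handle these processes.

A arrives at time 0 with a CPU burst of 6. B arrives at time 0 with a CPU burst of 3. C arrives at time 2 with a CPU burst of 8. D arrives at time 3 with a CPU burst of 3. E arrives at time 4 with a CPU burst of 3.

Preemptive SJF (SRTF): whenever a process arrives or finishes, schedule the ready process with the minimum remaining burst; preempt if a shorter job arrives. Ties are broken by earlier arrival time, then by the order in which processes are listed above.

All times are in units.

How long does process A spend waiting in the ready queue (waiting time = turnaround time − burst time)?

9

Timeline: | B 0-3 | D 3-6 | E 6-9 | A 9-15 | C 15-23 |
Completion: A=15  B=3  C=23  D=6  E=9
Waiting(A) = turnaround − burst = 15 − 6 = 9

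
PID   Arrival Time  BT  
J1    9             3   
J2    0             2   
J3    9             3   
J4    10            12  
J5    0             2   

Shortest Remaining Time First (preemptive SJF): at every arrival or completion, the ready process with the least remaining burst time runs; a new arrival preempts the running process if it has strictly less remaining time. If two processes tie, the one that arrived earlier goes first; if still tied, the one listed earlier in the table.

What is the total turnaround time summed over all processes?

Schedule: | J2 0-2 | J5 2-4 | idle 4-9 | J1 9-12 | J3 12-15 | J4 15-27 |
Completion: J1=12  J2=2  J3=15  J4=27  J5=4
Turnaround = completion − arrival: J1=3, J2=2, J3=6, J4=17, J5=4
Total turnaround = 3 + 2 + 6 + 17 + 4 = 32

32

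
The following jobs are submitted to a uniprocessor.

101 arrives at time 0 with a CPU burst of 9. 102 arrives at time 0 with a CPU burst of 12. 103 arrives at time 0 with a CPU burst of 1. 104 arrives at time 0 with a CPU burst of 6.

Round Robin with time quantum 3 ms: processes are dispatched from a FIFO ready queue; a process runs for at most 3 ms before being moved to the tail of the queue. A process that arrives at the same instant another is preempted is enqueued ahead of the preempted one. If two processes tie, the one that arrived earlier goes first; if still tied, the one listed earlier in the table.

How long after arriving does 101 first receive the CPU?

Gantt: | 101 0-3 | 102 3-6 | 103 6-7 | 104 7-10 | 101 10-13 | 102 13-16 | 104 16-19 | 101 19-22 | 102 22-28 |
Completion: 101=22  102=28  103=7  104=19
Response(101) = first start − arrival = 0 − 0 = 0

0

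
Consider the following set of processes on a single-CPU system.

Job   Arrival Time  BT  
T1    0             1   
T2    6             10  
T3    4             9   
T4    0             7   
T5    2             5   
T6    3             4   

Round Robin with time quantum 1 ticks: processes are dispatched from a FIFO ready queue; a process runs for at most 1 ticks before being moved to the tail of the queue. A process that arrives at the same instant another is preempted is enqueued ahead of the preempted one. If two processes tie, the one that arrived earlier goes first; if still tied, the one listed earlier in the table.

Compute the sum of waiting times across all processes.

Gantt: | T1 0-1 | T4 1-2 | T5 2-3 | T4 3-4 | T6 4-5 | T5 5-6 | T3 6-7 | T4 7-8 | T6 8-9 | T2 9-10 | T5 10-11 | T3 11-12 | T4 12-13 | T6 13-14 | T2 14-15 | T5 15-16 | T3 16-17 | T4 17-18 | T6 18-19 | T2 19-20 | T5 20-21 | T3 21-22 | T4 22-23 | T2 23-24 | T3 24-25 | T4 25-26 | T2 26-27 | T3 27-28 | T2 28-29 | T3 29-30 | T2 30-31 | T3 31-32 | T2 32-33 | T3 33-34 | T2 34-36 |
Completion: T1=1  T2=36  T3=34  T4=26  T5=21  T6=19
Turnaround (C−A): T1=1  T2=30  T3=30  T4=26  T5=19  T6=16
Waiting = turnaround − burst: T1=0, T2=20, T3=21, T4=19, T5=14, T6=12
Total waiting = 0 + 20 + 21 + 19 + 14 + 12 = 86

86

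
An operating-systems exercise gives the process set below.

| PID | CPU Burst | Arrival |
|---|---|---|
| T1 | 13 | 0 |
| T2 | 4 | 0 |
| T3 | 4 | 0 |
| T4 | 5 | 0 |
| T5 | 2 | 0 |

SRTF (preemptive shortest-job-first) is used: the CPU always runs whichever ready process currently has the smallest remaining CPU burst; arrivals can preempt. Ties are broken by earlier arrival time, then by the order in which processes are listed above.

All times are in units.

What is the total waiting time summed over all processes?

Schedule: | T5 0-2 | T2 2-6 | T3 6-10 | T4 10-15 | T1 15-28 |
Completion: T1=28  T2=6  T3=10  T4=15  T5=2
Waiting = turnaround − burst: T1=15, T2=2, T3=6, T4=10, T5=0
Total waiting = 15 + 2 + 6 + 10 + 0 = 33

33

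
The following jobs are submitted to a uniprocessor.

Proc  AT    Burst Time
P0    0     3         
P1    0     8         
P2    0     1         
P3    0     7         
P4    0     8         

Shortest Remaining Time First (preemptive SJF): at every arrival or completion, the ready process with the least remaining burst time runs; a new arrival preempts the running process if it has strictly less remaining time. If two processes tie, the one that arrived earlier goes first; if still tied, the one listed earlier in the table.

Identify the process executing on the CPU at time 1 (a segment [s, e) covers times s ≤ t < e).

Timeline: | P2 0-1 | P0 1-4 | P3 4-11 | P1 11-19 | P4 19-27 |
Completion: P0=4  P1=19  P2=1  P3=11  P4=27
Turnaround (C−A): P0=4  P1=19  P2=1  P3=11  P4=27

P0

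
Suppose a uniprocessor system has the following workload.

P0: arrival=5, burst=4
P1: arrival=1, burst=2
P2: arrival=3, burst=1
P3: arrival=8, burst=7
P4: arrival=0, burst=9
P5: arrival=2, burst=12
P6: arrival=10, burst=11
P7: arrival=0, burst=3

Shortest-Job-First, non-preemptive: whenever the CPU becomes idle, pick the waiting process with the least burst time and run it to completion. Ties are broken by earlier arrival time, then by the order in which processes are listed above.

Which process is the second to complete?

P2

Timeline: | P7 0-3 | P2 3-4 | P1 4-6 | P0 6-10 | P3 10-17 | P4 17-26 | P6 26-37 | P5 37-49 |
Completion: P0=10  P1=6  P2=4  P3=17  P4=26  P5=49  P6=37  P7=3
Turnaround (C−A): P0=5  P1=5  P2=1  P3=9  P4=26  P5=47  P6=27  P7=3
Finish order: P7 → P2 → P1 → P0 → P3 → P4 → P6 → P5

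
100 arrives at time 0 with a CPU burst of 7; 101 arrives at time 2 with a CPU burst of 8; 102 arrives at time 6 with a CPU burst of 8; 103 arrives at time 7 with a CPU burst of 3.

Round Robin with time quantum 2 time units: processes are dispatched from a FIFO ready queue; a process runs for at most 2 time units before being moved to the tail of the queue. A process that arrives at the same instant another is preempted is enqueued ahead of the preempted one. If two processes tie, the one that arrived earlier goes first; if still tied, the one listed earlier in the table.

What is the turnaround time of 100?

19

Gantt: | 100 0-2 | 101 2-4 | 100 4-6 | 101 6-8 | 102 8-10 | 100 10-12 | 103 12-14 | 101 14-16 | 102 16-18 | 100 18-19 | 103 19-20 | 101 20-22 | 102 22-26 |
Completion: 100=19  101=22  102=26  103=20
Turnaround (C−A): 100=19  101=20  102=20  103=13
Turnaround(100) = completion − arrival = 19 − 0 = 19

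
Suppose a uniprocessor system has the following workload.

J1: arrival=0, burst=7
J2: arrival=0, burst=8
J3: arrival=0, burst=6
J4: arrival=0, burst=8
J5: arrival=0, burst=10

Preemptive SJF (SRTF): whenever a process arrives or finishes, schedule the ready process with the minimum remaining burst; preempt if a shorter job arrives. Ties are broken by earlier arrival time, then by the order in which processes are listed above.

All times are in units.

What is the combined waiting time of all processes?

Schedule: | J3 0-6 | J1 6-13 | J2 13-21 | J4 21-29 | J5 29-39 |
Completion: J1=13  J2=21  J3=6  J4=29  J5=39
Turnaround (C−A): J1=13  J2=21  J3=6  J4=29  J5=39
Waiting = turnaround − burst: J1=6, J2=13, J3=0, J4=21, J5=29
Total waiting = 6 + 13 + 0 + 21 + 29 = 69

69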